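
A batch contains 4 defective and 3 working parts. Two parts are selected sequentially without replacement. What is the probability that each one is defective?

2/7

P(all defective) = 4/7 × 3/6 = 12/42 = 2/7.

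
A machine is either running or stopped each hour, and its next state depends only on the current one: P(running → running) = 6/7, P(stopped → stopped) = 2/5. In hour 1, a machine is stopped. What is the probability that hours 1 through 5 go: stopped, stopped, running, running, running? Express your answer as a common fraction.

216/1225

Hour 1 is given. For each transition, use the conditional probability from the current state:
P(stopped | stopped) = 2/5; P(running | stopped) = 3/5; P(running | running) = 6/7; P(running | running) = 6/7.
P = 2/5 × 3/5 × 6/7 × 6/7 = 216/1225.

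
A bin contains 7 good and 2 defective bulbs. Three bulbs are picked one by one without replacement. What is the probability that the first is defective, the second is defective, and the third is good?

1/36

Multiply the probability of each draw given the previous ones:
P = 2/9 × 1/8 × 7/7 = 14/504 = 1/36.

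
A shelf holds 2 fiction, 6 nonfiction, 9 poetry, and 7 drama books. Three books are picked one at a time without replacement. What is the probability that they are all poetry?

21/506

P = 9/24 × 8/23 × 7/22 = 504/12144 = 21/506.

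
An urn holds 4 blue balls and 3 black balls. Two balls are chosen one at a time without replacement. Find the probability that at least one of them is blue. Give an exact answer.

P(no blue) = 3/7 × 2/6 = 6/42 = 1/7.
P(at least one) = 1 − 1/7 = 6/7.

6/7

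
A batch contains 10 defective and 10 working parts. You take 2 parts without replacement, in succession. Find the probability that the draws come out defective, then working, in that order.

5/19

Each draw changes the counts, so multiply the conditional probabilities along the sequence:
P = 10/20 × 10/19 = 100/380 = 5/19.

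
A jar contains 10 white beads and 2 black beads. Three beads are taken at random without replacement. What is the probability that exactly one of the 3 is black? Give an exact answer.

9/22

One ordering (black drawn first) has probability 2/12 × 10/11 × 9/10 = 180/1320 = 3/22.
There are C(3,1) = 3 such orderings, each equally likely, so P = 3 × 3/22 = 9/22.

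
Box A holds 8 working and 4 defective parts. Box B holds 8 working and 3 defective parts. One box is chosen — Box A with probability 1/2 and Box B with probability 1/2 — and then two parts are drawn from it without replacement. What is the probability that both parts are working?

7/15

From Box A: P(both working) = (8/12)(7/11) = 14/33.
From Box B: P(both working) = (8/11)(7/10) = 28/55.
Total probability = (1/2)(14/33) + (1/2)(28/55) = 7/15.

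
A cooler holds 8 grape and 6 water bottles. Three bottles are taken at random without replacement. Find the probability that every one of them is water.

P(every draw is water) = 6/14 × 5/13 × 4/12 = 120/2184 = 5/91.

5/91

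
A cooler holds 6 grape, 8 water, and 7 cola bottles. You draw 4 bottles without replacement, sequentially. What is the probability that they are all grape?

1/399

P(all grape) = 6/21 × 5/20 × 4/19 × 3/18 = 360/143640 = 1/399.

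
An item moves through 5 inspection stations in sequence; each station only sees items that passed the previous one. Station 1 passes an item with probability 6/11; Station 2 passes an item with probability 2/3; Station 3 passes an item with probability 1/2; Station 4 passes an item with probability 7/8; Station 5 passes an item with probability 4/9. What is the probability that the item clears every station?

7/99

Multiplying along the chain,
P = 6/11 × 2/3 × 1/2 × 7/8 × 4/9 = 336/4752 = 7/99.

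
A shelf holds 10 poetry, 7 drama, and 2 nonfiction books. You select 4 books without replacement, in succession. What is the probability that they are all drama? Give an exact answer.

P(every draw is drama) = 7/19 × 6/18 × 5/17 × 4/16 = 840/93024 = 35/3876.

35/3876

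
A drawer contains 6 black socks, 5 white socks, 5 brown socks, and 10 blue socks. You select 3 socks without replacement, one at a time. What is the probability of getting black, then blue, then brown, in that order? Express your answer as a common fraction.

1/52

Each draw changes the counts, so multiply the conditional probabilities along the sequence:
P = 6/26 × 10/25 × 5/24 = 300/15600 = 1/52.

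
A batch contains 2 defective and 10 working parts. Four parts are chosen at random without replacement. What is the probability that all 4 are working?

14/33

P = 10/12 × 9/11 × 8/10 × 7/9 = 5040/11880 = 14/33.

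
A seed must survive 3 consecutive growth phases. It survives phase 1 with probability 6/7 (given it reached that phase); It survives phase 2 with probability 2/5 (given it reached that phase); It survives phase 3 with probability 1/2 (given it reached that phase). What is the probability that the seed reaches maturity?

6/35

Multiplying along the chain,
P = 6/7 × 2/5 × 1/2 = 12/70 = 6/35.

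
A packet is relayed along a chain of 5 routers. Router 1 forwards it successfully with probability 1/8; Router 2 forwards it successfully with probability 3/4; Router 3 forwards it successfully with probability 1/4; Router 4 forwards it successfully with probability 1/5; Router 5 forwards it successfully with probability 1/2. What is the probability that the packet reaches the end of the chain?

3/1280

The events are sequential, so multiply the conditional probabilities:
P = 1/8 × 3/4 × 1/4 × 1/5 × 1/2 = 3/1280.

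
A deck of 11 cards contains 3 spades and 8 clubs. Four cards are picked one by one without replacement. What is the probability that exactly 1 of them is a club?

One ordering (a club drawn first) has probability 8/11 × 3/10 × 2/9 × 1/8 = 48/7920 = 1/165.
There are C(4,1) = 4 such orderings, each equally likely, so P = 4 × 1/165 = 4/165.

4/165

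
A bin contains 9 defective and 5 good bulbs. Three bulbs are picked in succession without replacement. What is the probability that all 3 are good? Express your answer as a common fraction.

P(every draw is good) = 5/14 × 4/13 × 3/12 = 60/2184 = 5/182.

5/182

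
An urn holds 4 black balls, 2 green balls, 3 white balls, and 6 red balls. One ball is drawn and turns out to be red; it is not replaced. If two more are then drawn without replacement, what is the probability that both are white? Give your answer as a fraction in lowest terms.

With the first ball removed, 3 white remain out of 14.
P = 3/14 × 2/13 = 6/182 = 3/91.

3/91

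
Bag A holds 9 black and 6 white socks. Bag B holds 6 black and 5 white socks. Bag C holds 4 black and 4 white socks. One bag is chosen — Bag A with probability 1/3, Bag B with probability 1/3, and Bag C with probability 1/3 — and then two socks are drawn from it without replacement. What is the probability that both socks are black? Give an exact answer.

From Bag A: P(both black) = (9/15)(8/14) = 12/35.
From Bag B: P(both black) = (6/11)(5/10) = 3/11.
From Bag C: P(both black) = (4/8)(3/7) = 3/14.
Total probability = (1/3)(12/35) + (1/3)(3/11) + (1/3)(3/14) = 213/770.

213/770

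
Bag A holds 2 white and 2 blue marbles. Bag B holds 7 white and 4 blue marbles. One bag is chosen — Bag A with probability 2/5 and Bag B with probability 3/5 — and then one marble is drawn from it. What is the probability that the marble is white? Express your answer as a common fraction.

From Bag A: P(white) = 2/4.
From Bag B: P(white) = 7/11.
Total probability = (2/5)(2/4) + (3/5)(7/11) = 32/55.

32/55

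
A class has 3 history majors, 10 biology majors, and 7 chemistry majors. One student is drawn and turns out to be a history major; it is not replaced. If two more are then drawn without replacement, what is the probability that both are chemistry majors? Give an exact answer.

7/57

With the first student removed, 7 chemistry majors remain out of 19.
P = 7/19 × 6/18 = 42/342 = 7/57.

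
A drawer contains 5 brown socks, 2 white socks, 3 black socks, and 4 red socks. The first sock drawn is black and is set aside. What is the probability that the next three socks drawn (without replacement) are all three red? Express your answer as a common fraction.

2/143

With the first sock removed, 4 red remain out of 13.
P = 4/13 × 3/12 × 2/11 = 24/1716 = 2/143.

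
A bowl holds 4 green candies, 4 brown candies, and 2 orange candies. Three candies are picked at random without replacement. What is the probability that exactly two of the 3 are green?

One ordering (green drawn first) has probability 4/10 × 3/9 × 6/8 = 72/720 = 1/10.
There are C(3,2) = 3 such orderings, each equally likely, so P = 3 × 1/10 = 3/10.

3/10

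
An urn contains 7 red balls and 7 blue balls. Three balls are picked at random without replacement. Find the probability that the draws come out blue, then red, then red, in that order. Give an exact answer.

Multiply the probability of each draw given the previous ones:
P = 7/14 × 7/13 × 6/12 = 294/2184 = 7/52.

7/52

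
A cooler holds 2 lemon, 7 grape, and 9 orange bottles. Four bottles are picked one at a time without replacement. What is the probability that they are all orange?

7/170

P(every draw is orange) = 9/18 × 8/17 × 7/16 × 6/15 = 3024/73440 = 7/170.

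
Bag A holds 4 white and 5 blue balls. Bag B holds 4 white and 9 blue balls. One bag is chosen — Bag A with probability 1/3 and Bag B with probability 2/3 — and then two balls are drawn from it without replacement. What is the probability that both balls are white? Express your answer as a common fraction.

From Bag A: P(both white) = (4/9)(3/8) = 1/6.
From Bag B: P(both white) = (4/13)(3/12) = 1/13.
Total probability = (1/3)(1/6) + (2/3)(1/13) = 25/234.

25/234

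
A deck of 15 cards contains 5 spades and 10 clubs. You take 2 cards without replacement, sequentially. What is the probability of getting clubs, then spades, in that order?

5/21

Chain rule:
P = 10/15 × 5/14 = 50/210 = 5/21.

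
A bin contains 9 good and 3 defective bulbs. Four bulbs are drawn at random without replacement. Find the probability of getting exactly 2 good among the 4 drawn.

One ordering (good drawn first) has probability 9/12 × 8/11 × 3/10 × 2/9 = 432/11880 = 2/55.
There are C(4,2) = 6 such orderings, each equally likely, so P = 6 × 2/55 = 12/55.

12/55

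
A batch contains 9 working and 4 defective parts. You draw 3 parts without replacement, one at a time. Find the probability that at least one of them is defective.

P(no defective) = 9/13 × 8/12 × 7/11 = 504/1716 = 42/143.
P(at least one) = 1 − 42/143 = 101/143.

101/143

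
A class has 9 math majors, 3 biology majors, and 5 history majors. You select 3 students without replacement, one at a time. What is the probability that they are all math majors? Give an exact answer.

21/170

P(all math majors) = 9/17 × 8/16 × 7/15 = 504/4080 = 21/170.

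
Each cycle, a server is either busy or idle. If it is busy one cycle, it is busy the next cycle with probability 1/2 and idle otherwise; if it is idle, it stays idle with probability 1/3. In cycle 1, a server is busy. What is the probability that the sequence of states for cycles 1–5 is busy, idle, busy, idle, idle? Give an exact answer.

1/18

Cycle 1 is given. For each transition, use the conditional probability from the current state:
P(idle | busy) = 1/2; P(busy | idle) = 2/3; P(idle | busy) = 1/2; P(idle | idle) = 1/3.
P = 1/2 × 2/3 × 1/2 × 1/3 = 2/36 = 1/18.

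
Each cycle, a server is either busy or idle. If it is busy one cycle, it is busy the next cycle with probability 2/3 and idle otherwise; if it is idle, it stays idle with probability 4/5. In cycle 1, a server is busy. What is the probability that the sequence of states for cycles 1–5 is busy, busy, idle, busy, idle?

2/135

Cycle 1 is given. For each transition, use the conditional probability from the current state:
P(busy | busy) = 2/3; P(idle | busy) = 1/3; P(busy | idle) = 1/5; P(idle | busy) = 1/3.
P = 2/3 × 1/3 × 1/5 × 1/3 = 2/135.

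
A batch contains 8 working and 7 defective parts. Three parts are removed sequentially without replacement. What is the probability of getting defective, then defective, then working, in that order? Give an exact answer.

8/65

Multiply the probability of each draw given the previous ones:
P = 7/15 × 6/14 × 8/13 = 336/2730 = 8/65.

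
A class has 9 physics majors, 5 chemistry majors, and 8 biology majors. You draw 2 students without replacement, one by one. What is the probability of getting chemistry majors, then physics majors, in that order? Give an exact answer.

Each draw changes the counts, so multiply the conditional probabilities along the sequence:
P = 5/22 × 9/21 = 45/462 = 15/154.

15/154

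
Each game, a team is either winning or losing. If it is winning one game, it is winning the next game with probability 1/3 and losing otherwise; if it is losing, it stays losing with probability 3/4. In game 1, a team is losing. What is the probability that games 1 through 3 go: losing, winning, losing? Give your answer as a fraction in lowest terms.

Game 1 is given. For each transition, use the conditional probability from the current state:
P(winning | losing) = 1/4; P(losing | winning) = 2/3.
P = 1/4 × 2/3 = 2/12 = 1/6.

1/6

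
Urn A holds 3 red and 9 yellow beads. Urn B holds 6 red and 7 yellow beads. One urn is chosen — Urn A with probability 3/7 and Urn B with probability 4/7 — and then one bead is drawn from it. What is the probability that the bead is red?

From Urn A: P(red) = 3/12.
From Urn B: P(red) = 6/13.
Total probability = (3/7)(3/12) + (4/7)(6/13) = 135/364.

135/364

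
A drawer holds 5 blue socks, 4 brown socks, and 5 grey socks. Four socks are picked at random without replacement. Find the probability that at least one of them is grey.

P(no grey) = 9/14 × 8/13 × 7/12 × 6/11 = 3024/24024 = 18/143.
P(at least one) = 1 − 18/143 = 125/143.

125/143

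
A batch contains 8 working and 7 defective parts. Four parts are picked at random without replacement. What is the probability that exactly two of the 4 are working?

One ordering (working drawn first) has probability 8/15 × 7/14 × 7/13 × 6/12 = 2352/32760 = 14/195.
There are C(4,2) = 6 such orderings, each equally likely, so P = 6 × 14/195 = 28/65.

28/65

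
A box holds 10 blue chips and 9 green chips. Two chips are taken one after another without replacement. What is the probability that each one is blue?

P = 10/19 × 9/18 = 90/342 = 5/19.

5/19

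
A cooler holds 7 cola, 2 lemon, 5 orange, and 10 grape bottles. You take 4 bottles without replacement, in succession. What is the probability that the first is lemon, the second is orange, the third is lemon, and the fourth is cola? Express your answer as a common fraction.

Each draw changes the counts, so multiply the conditional probabilities along the sequence:
P = 2/24 × 5/23 × 1/22 × 7/21 = 70/255024 = 5/18216.

5/18216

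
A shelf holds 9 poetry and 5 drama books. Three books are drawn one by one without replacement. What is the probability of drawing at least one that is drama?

P(no drama) = 9/14 × 8/13 × 7/12 = 504/2184 = 3/13.
P(at least one) = 1 − 3/13 = 10/13.

10/13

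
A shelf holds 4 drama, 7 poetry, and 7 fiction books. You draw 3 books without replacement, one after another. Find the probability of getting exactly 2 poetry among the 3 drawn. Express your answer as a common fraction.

One ordering (poetry drawn first) has probability 7/18 × 6/17 × 11/16 = 462/4896 = 77/816.
There are C(3,2) = 3 such orderings, each equally likely, so P = 3 × 77/816 = 77/272.

77/272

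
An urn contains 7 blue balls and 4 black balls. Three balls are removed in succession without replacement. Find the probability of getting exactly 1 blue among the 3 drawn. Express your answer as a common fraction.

One ordering (blue drawn first) has probability 7/11 × 4/10 × 3/9 = 84/990 = 14/165.
There are C(3,1) = 3 such orderings, each equally likely, so P = 3 × 14/165 = 14/55.

14/55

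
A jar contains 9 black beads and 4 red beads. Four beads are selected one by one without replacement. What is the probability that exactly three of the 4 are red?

One ordering (red drawn first) has probability 4/13 × 3/12 × 2/11 × 9/10 = 216/17160 = 9/715.
There are C(4,3) = 4 such orderings, each equally likely, so P = 4 × 9/715 = 36/715.

36/715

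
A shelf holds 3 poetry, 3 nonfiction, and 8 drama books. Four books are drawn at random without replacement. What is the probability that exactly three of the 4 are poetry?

1/91

One ordering (poetry drawn first) has probability 3/14 × 2/13 × 1/12 × 11/11 = 66/24024 = 1/364.
There are C(4,3) = 4 such orderings, each equally likely, so P = 4 × 1/364 = 1/91.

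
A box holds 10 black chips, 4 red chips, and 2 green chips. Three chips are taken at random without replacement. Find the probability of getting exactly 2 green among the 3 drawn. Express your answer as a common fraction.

One ordering (green drawn first) has probability 2/16 × 1/15 × 14/14 = 28/3360 = 1/120.
There are C(3,2) = 3 such orderings, each equally likely, so P = 3 × 1/120 = 1/40.

1/40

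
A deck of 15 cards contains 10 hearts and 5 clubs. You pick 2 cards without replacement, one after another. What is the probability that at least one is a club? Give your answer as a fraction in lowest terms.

4/7

P(no clubs) = 10/15 × 9/14 = 90/210 = 3/7.
P(at least one) = 1 − 3/7 = 4/7.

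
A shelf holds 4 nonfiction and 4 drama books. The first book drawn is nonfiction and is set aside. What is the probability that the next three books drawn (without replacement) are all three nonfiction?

1/35

With the first book removed, 3 nonfiction remain out of 7.
P = 3/7 × 2/6 × 1/5 = 6/210 = 1/35.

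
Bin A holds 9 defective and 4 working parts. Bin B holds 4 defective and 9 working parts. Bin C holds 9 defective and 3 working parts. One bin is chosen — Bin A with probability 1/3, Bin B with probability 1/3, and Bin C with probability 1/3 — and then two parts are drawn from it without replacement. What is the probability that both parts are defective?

155/429

From Bin A: P(both defective) = (9/13)(8/12) = 6/13.
From Bin B: P(both defective) = (4/13)(3/12) = 1/13.
From Bin C: P(both defective) = (9/12)(8/11) = 6/11.
Total probability = (1/3)(6/13) + (1/3)(1/13) + (1/3)(6/11) = 155/429.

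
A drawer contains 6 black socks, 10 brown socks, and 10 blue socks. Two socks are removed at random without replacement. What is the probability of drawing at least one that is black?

P(no black) = 20/26 × 19/25 = 380/650 = 38/65.
P(at least one) = 1 − 38/65 = 27/65.

27/65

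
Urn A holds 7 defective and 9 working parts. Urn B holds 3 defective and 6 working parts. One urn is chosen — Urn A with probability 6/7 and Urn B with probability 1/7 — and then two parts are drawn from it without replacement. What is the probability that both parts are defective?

From Urn A: P(both defective) = (7/16)(6/15) = 7/40.
From Urn B: P(both defective) = (3/9)(2/8) = 1/12.
Total probability = (6/7)(7/40) + (1/7)(1/12) = 17/105.

17/105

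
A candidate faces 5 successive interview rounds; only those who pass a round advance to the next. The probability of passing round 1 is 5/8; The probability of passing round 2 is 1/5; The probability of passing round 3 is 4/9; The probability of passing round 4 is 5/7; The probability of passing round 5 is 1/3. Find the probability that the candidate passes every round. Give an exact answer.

5/378

Multiplying along the chain,
P = 5/8 × 1/5 × 4/9 × 5/7 × 1/3 = 100/7560 = 5/378.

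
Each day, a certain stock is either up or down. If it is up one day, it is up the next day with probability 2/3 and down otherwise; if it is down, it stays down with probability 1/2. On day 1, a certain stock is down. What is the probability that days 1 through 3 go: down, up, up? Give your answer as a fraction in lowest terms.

Day 1 is given. For each transition, use the conditional probability from the current state:
P(up | down) = 1/2; P(up | up) = 2/3.
P = 1/2 × 2/3 = 2/6 = 1/3.

1/3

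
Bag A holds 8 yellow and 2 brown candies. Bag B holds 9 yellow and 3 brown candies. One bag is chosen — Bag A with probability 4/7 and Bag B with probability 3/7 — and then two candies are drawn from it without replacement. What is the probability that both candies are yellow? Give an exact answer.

2042/3465

From Bag A: P(both yellow) = (8/10)(7/9) = 28/45.
From Bag B: P(both yellow) = (9/12)(8/11) = 6/11.
Total probability = (4/7)(28/45) + (3/7)(6/11) = 2042/3465.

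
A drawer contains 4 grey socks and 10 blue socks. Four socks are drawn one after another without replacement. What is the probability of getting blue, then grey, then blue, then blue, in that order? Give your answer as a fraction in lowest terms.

120/1001

Chain rule:
P = 10/14 × 4/13 × 9/12 × 8/11 = 2880/24024 = 120/1001.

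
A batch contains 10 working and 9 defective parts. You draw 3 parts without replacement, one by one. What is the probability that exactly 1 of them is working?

One ordering (working drawn first) has probability 10/19 × 9/18 × 8/17 = 720/5814 = 40/323.
There are C(3,1) = 3 such orderings, each equally likely, so P = 3 × 40/323 = 120/323.

120/323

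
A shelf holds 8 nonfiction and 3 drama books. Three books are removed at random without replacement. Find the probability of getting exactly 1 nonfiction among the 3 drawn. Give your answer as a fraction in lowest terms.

8/55

One ordering (nonfiction drawn first) has probability 8/11 × 3/10 × 2/9 = 48/990 = 8/165.
There are C(3,1) = 3 such orderings, each equally likely, so P = 3 × 8/165 = 8/55.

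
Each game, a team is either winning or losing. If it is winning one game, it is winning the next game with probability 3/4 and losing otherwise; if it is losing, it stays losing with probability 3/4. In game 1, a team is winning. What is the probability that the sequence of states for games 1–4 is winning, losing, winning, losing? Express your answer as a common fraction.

Game 1 is given. For each transition, use the conditional probability from the current state:
P(losing | winning) = 1/4; P(winning | losing) = 1/4; P(losing | winning) = 1/4.
P = 1/4 × 1/4 × 1/4 = 1/64.

1/64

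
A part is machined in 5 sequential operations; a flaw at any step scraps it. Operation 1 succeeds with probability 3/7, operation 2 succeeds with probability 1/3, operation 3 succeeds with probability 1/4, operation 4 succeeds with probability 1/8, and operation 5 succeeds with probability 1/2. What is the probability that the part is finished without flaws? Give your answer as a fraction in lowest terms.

Each stage is reached only if all earlier stages succeed, so
P = 3/7 × 1/3 × 1/4 × 1/8 × 1/2 = 3/1344 = 1/448.

1/448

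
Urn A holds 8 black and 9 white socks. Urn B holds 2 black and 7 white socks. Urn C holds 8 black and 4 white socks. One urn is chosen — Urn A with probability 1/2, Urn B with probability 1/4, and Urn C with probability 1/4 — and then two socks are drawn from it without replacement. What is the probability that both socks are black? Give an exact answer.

5815/26928

From Urn A: P(both black) = (8/17)(7/16) = 7/34.
From Urn B: P(both black) = (2/9)(1/8) = 1/36.
From Urn C: P(both black) = (8/12)(7/11) = 14/33.
Total probability = (1/2)(7/34) + (1/4)(1/36) + (1/4)(14/33) = 5815/26928.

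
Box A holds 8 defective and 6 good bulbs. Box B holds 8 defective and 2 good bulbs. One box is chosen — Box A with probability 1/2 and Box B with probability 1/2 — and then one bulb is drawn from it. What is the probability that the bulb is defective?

From Box A: P(defective) = 8/14.
From Box B: P(defective) = 8/10.
Total probability = (1/2)(8/14) + (1/2)(8/10) = 24/35.

24/35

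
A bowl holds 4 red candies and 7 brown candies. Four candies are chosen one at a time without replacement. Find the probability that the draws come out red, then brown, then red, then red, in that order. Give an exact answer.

Multiply the probability of each draw given the previous ones:
P = 4/11 × 7/10 × 3/9 × 2/8 = 168/7920 = 7/330.

7/330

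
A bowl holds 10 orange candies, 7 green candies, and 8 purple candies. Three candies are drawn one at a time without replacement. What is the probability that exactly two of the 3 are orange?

27/92

One ordering (orange drawn first) has probability 10/25 × 9/24 × 15/23 = 1350/13800 = 9/92.
There are C(3,2) = 3 such orderings, each equally likely, so P = 3 × 9/92 = 27/92.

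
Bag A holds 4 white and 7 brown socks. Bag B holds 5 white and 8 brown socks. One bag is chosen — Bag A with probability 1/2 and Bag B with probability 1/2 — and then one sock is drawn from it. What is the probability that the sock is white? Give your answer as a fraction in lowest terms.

From Bag A: P(white) = 4/11.
From Bag B: P(white) = 5/13.
Total probability = (1/2)(4/11) + (1/2)(5/13) = 107/286.

107/286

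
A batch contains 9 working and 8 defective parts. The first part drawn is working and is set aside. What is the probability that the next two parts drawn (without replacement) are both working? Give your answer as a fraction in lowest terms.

After the first draw, 8 of the remaining 16 parts are working.
P = 8/16 × 7/15 = 56/240 = 7/30.

7/30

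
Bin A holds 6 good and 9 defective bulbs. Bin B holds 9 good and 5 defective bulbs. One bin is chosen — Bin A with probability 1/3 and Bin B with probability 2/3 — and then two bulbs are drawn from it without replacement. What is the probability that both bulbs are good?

From Bin A: P(both good) = (6/15)(5/14) = 1/7.
From Bin B: P(both good) = (9/14)(8/13) = 36/91.
Total probability = (1/3)(1/7) + (2/3)(36/91) = 85/273.

85/273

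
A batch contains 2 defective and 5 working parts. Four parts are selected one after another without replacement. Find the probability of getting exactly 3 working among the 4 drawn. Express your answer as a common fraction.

One ordering (working drawn first) has probability 5/7 × 4/6 × 3/5 × 2/4 = 120/840 = 1/7.
There are C(4,3) = 4 such orderings, each equally likely, so P = 4 × 1/7 = 4/7.

4/7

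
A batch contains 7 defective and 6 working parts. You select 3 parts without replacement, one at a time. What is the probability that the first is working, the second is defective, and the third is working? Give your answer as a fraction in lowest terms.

Chain rule:
P = 6/13 × 7/12 × 5/11 = 210/1716 = 35/286.

35/286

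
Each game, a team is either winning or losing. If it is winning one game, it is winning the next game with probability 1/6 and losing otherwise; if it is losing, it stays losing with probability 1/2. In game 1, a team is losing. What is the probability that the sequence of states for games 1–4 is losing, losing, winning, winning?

Game 1 is given. For each transition, use the conditional probability from the current state:
P(losing | losing) = 1/2; P(winning | losing) = 1/2; P(winning | winning) = 1/6.
P = 1/2 × 1/2 × 1/6 = 1/24.

1/24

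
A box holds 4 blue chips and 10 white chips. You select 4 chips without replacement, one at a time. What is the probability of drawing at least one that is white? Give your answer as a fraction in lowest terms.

P(no white) = 4/14 × 3/13 × 2/12 × 1/11 = 24/24024 = 1/1001.
P(at least one) = 1 − 1/1001 = 1000/1001.

1000/1001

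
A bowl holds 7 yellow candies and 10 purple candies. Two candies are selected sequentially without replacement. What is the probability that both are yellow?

21/136

P = 7/17 × 6/16 = 42/272 = 21/136.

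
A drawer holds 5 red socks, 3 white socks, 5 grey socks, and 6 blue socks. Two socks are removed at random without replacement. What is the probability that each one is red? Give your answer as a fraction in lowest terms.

10/171

P(all red) = 5/19 × 4/18 = 20/342 = 10/171.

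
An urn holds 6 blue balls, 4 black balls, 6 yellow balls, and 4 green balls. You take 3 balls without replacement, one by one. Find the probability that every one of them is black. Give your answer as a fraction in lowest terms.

P = 4/20 × 3/19 × 2/18 = 24/6840 = 1/285.

1/285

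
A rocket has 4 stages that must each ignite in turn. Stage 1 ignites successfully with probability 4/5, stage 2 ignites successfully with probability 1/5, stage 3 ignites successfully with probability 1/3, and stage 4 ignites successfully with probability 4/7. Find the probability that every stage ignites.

16/525

Multiplying along the chain,
P = 4/5 × 1/5 × 1/3 × 4/7 = 16/525.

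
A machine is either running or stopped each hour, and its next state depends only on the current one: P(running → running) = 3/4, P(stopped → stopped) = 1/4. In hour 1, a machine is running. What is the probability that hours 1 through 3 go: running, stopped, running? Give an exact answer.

Hour 1 is given. For each transition, use the conditional probability from the current state:
P(stopped | running) = 1/4; P(running | stopped) = 3/4.
P = 1/4 × 3/4 = 3/16.

3/16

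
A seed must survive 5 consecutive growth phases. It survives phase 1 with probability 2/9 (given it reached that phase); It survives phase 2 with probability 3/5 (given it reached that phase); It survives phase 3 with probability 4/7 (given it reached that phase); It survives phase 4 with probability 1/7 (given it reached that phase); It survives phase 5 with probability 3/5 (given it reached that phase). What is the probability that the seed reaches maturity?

The events are sequential, so multiply the conditional probabilities:
P = 2/9 × 3/5 × 4/7 × 1/7 × 3/5 = 72/11025 = 8/1225.

8/1225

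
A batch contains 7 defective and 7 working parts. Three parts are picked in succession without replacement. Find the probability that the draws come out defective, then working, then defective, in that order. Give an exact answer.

Multiply the probability of each draw given the previous ones:
P = 7/14 × 7/13 × 6/12 = 294/2184 = 7/52.

7/52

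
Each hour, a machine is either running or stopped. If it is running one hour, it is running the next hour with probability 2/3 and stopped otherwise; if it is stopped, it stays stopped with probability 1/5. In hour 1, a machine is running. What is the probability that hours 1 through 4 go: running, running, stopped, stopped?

2/45

Hour 1 is given. For each transition, use the conditional probability from the current state:
P(running | running) = 2/3; P(stopped | running) = 1/3; P(stopped | stopped) = 1/5.
P = 2/3 × 1/3 × 1/5 = 2/45.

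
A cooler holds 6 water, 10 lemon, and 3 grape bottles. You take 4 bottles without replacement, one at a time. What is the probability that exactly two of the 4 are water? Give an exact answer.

195/646

One ordering (water drawn first) has probability 6/19 × 5/18 × 13/17 × 12/16 = 4680/93024 = 65/1292.
There are C(4,2) = 6 such orderings, each equally likely, so P = 6 × 65/1292 = 195/646.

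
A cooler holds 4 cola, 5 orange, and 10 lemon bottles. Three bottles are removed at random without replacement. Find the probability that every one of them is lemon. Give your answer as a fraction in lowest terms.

P(all lemon) = 10/19 × 9/18 × 8/17 = 720/5814 = 40/323.

40/323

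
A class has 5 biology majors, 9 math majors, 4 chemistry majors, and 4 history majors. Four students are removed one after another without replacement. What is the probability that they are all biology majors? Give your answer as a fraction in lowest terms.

P(all biology majors) = 5/22 × 4/21 × 3/20 × 2/19 = 120/175560 = 1/1463.

1/1463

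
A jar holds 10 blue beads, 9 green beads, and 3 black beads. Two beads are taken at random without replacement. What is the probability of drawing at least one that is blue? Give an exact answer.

P(no blue) = 12/22 × 11/21 = 132/462 = 2/7.
P(at least one) = 1 − 2/7 = 5/7.

5/7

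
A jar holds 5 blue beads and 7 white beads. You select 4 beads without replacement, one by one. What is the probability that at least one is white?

98/99

P(no white) = 5/12 × 4/11 × 3/10 × 2/9 = 120/11880 = 1/99.
P(at least one) = 1 − 1/99 = 98/99.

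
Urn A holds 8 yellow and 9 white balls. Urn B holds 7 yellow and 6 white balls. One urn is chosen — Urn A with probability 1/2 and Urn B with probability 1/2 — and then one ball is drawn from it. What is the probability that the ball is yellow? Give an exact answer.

From Urn A: P(yellow) = 8/17.
From Urn B: P(yellow) = 7/13.
Total probability = (1/2)(8/17) + (1/2)(7/13) = 223/442.

223/442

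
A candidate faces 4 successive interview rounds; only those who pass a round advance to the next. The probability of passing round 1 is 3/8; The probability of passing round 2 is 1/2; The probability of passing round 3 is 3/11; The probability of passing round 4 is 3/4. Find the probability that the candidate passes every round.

27/704

Each stage is reached only if all earlier stages succeed, so
P = 3/8 × 1/2 × 3/11 × 3/4 = 27/704.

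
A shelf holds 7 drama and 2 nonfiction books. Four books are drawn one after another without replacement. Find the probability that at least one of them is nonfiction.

P(no nonfiction) = 7/9 × 6/8 × 5/7 × 4/6 = 840/3024 = 5/18.
P(at least one) = 1 − 5/18 = 13/18.

13/18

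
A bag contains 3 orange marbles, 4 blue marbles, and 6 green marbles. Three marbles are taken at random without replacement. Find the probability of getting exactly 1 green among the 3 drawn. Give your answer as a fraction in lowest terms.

63/143

One ordering (green drawn first) has probability 6/13 × 7/12 × 6/11 = 252/1716 = 21/143.
There are C(3,1) = 3 such orderings, each equally likely, so P = 3 × 21/143 = 63/143.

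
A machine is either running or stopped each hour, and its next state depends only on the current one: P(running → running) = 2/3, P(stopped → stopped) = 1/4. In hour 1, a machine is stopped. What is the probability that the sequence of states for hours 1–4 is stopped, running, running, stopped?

Hour 1 is given. For each transition, use the conditional probability from the current state:
P(running | stopped) = 3/4; P(running | running) = 2/3; P(stopped | running) = 1/3.
P = 3/4 × 2/3 × 1/3 = 6/36 = 1/6.

1/6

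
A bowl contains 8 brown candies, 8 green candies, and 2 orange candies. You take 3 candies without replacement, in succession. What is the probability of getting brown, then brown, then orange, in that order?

Multiply the probability of each draw given the previous ones:
P = 8/18 × 7/17 × 2/16 = 112/4896 = 7/306.

7/306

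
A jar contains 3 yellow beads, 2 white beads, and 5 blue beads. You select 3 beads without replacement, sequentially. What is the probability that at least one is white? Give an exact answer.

P(no white) = 8/10 × 7/9 × 6/8 = 336/720 = 7/15.
P(at least one) = 1 − 7/15 = 8/15.

8/15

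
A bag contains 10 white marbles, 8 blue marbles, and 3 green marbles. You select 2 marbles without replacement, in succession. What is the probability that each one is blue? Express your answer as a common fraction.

P(every draw is blue) = 8/21 × 7/20 = 56/420 = 2/15.

2/15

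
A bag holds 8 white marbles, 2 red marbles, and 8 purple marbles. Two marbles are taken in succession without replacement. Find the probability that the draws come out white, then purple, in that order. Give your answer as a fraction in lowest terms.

32/153

Chain rule:
P = 8/18 × 8/17 = 64/306 = 32/153.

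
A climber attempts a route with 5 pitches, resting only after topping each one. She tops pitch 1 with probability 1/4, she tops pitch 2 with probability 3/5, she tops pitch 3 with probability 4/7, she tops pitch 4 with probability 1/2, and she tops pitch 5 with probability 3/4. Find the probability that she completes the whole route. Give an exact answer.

Each stage is reached only if all earlier stages succeed, so
P = 1/4 × 3/5 × 4/7 × 1/2 × 3/4 = 36/1120 = 9/280.

9/280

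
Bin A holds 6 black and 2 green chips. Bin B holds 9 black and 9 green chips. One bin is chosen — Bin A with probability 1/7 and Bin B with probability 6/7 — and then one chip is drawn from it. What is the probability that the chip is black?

From Bin A: P(black) = 6/8.
From Bin B: P(black) = 9/18.
Total probability = (1/7)(6/8) + (6/7)(9/18) = 15/28.

15/28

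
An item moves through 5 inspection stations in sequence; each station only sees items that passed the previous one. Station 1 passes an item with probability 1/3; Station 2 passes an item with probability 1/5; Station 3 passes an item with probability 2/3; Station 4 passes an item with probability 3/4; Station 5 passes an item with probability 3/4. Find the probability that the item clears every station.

Each stage is reached only if all earlier stages succeed, so
P = 1/3 × 1/5 × 2/3 × 3/4 × 3/4 = 18/720 = 1/40.

1/40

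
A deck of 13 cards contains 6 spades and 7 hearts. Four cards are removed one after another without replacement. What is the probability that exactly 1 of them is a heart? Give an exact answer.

28/143

One ordering (a heart drawn first) has probability 7/13 × 6/12 × 5/11 × 4/10 = 840/17160 = 7/143.
There are C(4,1) = 4 such orderings, each equally likely, so P = 4 × 7/143 = 28/143.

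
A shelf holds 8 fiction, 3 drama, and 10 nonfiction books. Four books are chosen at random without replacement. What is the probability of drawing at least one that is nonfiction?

377/399

P(no nonfiction) = 11/21 × 10/20 × 9/19 × 8/18 = 7920/143640 = 22/399.
P(at least one) = 1 − 22/399 = 377/399.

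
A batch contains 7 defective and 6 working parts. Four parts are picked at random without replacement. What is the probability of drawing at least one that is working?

P(no working) = 7/13 × 6/12 × 5/11 × 4/10 = 840/17160 = 7/143.
P(at least one) = 1 − 7/143 = 136/143.

136/143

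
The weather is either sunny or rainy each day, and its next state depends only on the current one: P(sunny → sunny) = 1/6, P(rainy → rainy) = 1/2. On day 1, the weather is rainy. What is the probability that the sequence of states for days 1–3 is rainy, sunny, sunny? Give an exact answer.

Day 1 is given. For each transition, use the conditional probability from the current state:
P(sunny | rainy) = 1/2; P(sunny | sunny) = 1/6.
P = 1/2 × 1/6 = 1/12.

1/12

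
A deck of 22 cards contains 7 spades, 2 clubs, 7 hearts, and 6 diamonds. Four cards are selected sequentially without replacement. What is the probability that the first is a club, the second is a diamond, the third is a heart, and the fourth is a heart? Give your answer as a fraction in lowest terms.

Multiply the probability of each draw given the previous ones:
P = 2/22 × 6/21 × 7/20 × 6/19 = 504/175560 = 3/1045.

3/1045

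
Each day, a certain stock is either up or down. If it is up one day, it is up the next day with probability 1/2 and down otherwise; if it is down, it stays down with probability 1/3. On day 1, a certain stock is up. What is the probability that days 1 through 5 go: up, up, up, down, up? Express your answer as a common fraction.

1/12

Day 1 is given. For each transition, use the conditional probability from the current state:
P(up | up) = 1/2; P(up | up) = 1/2; P(down | up) = 1/2; P(up | down) = 2/3.
P = 1/2 × 1/2 × 1/2 × 2/3 = 2/24 = 1/12.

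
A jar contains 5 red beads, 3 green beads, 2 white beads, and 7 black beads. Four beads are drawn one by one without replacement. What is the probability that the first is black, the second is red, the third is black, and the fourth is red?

Chain rule:
P = 7/17 × 5/16 × 6/15 × 4/14 = 840/57120 = 1/68.

1/68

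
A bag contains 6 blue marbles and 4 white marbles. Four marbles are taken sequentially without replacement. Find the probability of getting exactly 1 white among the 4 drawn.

8/21

One ordering (white drawn first) has probability 4/10 × 6/9 × 5/8 × 4/7 = 480/5040 = 2/21.
There are C(4,1) = 4 such orderings, each equally likely, so P = 4 × 2/21 = 8/21.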